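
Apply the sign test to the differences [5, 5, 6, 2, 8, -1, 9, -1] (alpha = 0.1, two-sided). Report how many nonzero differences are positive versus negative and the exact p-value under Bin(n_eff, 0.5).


Step 1: Discard zero differences. Original n = 8; n_eff = number of nonzero differences = 8.
Nonzero differences (with sign): +5, +5, +6, +2, +8, -1, +9, -1
Step 2: Count signs: positive = 6, negative = 2.
Step 3: Under H0: P(positive) = 0.5, so the number of positives S ~ Bin(8, 0.5).
Step 4: Two-sided exact p-value = sum of Bin(8,0.5) probabilities at or below the observed probability = 0.289062.
Step 5: alpha = 0.1. fail to reject H0.

n_eff = 8, pos = 6, neg = 2, p = 0.289062, fail to reject H0.


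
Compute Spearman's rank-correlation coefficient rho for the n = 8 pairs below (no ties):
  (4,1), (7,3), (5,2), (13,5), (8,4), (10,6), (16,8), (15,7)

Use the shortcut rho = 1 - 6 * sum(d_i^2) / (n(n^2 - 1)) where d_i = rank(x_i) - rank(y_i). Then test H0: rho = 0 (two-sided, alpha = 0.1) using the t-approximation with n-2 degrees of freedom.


Step 1: Rank x and y separately (midranks; no ties here).
rank(x): 4->1, 7->3, 5->2, 13->6, 8->4, 10->5, 16->8, 15->7
rank(y): 1->1, 3->3, 2->2, 5->5, 4->4, 6->6, 8->8, 7->7
Step 2: d_i = R_x(i) - R_y(i); compute d_i^2.
  (1-1)^2=0, (3-3)^2=0, (2-2)^2=0, (6-5)^2=1, (4-4)^2=0, (5-6)^2=1, (8-8)^2=0, (7-7)^2=0
sum(d^2) = 2.
Step 3: rho = 1 - 6*2 / (8*(8^2 - 1)) = 1 - 12/504 = 0.976190.
Step 4: Under H0, t = rho * sqrt((n-2)/(1-rho^2)) = 11.0235 ~ t(6).
Step 5: Two-sided p-value from the t-distribution with 6 df = 0.000033.
Step 6: alpha = 0.1. reject H0.

rho = 0.9762, p = 0.000033, reject H0 at alpha = 0.1.


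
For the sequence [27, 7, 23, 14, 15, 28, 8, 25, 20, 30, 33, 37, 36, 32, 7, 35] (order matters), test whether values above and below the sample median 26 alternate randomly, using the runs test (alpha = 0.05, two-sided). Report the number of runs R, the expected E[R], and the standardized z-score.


Step 1: Compute median = 26; label A = above, B = below.
Labels in order: ABBBBABBBAAAAABA  (n_A = 8, n_B = 8)
Step 2: Count runs R = 7.
Step 3: Under H0 (random ordering), E[R] = 2*n_A*n_B/(n_A+n_B) + 1 = 2*8*8/16 + 1 = 9.0000.
        Var[R] = 2*n_A*n_B*(2*n_A*n_B - n_A - n_B) / ((n_A+n_B)^2 * (n_A+n_B-1)) = 14336/3840 = 3.7333.
        SD[R] = 1.9322.
Step 4: Continuity-corrected z = (R + 0.5 - E[R]) / SD[R] = (7 + 0.5 - 9.0000) / 1.9322 = -0.7763.
Step 5: Two-sided p-value via normal approximation = 2*(1 - Phi(|z|)) = 0.437558.
Step 6: alpha = 0.05. fail to reject H0.

R = 7, z = -0.7763, p = 0.437558, fail to reject H0.


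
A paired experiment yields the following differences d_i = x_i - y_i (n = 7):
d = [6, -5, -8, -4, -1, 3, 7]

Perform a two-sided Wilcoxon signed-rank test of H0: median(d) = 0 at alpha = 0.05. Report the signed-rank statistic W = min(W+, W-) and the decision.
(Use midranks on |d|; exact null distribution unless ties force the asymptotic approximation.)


Step 1: Drop any zero differences (none here) and take |d_i|.
|d| = [6, 5, 8, 4, 1, 3, 7]
Step 2: Midrank |d_i| (ties get averaged ranks).
ranks: |6|->5, |5|->4, |8|->7, |4|->3, |1|->1, |3|->2, |7|->6
Step 3: Attach original signs; sum ranks with positive sign and with negative sign.
W+ = 5 + 2 + 6 = 13
W- = 4 + 7 + 3 + 1 = 15
(Check: W+ + W- = 28 should equal n(n+1)/2 = 28.)
Step 4: Test statistic W = min(W+, W-) = 13.
Step 5: No ties, so the exact null distribution over the 2^7 = 128 sign assignments gives the two-sided p-value = 0.937500.
Step 6: alpha = 0.05. fail to reject H0.

W+ = 13, W- = 15, W = min = 13, p = 0.937500, fail to reject H0.


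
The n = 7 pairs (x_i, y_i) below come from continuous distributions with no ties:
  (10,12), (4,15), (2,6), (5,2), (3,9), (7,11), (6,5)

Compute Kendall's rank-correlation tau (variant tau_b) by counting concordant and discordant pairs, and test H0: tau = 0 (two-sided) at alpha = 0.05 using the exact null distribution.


Step 1: Enumerate the 21 unordered pairs (i,j) with i<j and classify each by sign(x_j-x_i) * sign(y_j-y_i).
  (1,2):dx=-6,dy=+3->D; (1,3):dx=-8,dy=-6->C; (1,4):dx=-5,dy=-10->C; (1,5):dx=-7,dy=-3->C
  (1,6):dx=-3,dy=-1->C; (1,7):dx=-4,dy=-7->C; (2,3):dx=-2,dy=-9->C; (2,4):dx=+1,dy=-13->D
  (2,5):dx=-1,dy=-6->C; (2,6):dx=+3,dy=-4->D; (2,7):dx=+2,dy=-10->D; (3,4):dx=+3,dy=-4->D
  (3,5):dx=+1,dy=+3->C; (3,6):dx=+5,dy=+5->C; (3,7):dx=+4,dy=-1->D; (4,5):dx=-2,dy=+7->D
  (4,6):dx=+2,dy=+9->C; (4,7):dx=+1,dy=+3->C; (5,6):dx=+4,dy=+2->C; (5,7):dx=+3,dy=-4->D
  (6,7):dx=-1,dy=-6->C
Step 2: C = 13, D = 8, total pairs = 21.
Step 3: tau = (C - D)/(n(n-1)/2) = (13 - 8)/21 = 0.238095.
Step 4: Exact two-sided p-value (enumerate n! = 5040 permutations of y under H0): p = 0.561905.
Step 5: alpha = 0.05. fail to reject H0.

tau_b = 0.2381 (C=13, D=8), p = 0.561905, fail to reject H0.


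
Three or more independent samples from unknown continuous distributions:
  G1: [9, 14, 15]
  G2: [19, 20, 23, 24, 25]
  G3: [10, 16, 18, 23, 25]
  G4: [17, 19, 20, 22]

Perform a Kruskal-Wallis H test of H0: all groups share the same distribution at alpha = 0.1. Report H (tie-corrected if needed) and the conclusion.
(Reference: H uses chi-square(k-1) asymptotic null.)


Step 1: Combine all N = 17 observations and assign midranks.
sorted (value, group, rank): (9,G1,1), (10,G3,2), (14,G1,3), (15,G1,4), (16,G3,5), (17,G4,6), (18,G3,7), (19,G2,8.5), (19,G4,8.5), (20,G2,10.5), (20,G4,10.5), (22,G4,12), (23,G2,13.5), (23,G3,13.5), (24,G2,15), (25,G2,16.5), (25,G3,16.5)
Step 2: Sum ranks within each group.
R_1 = 8 (n_1 = 3)
R_2 = 64 (n_2 = 5)
R_3 = 44 (n_3 = 5)
R_4 = 37 (n_4 = 4)
Step 3: H = 12/(N(N+1)) * sum(R_i^2/n_i) - 3(N+1)
     = 12/(17*18) * (8^2/3 + 64^2/5 + 44^2/5 + 37^2/4) - 3*18
     = 0.039216 * 1569.98 - 54
     = 7.567974.
Step 4: Ties present; correction factor C = 1 - 24/(17^3 - 17) = 0.995098. Corrected H = 7.567974 / 0.995098 = 7.605255.
Step 5: Under H0, H ~ chi^2(3); p-value = 0.054915.
Step 6: alpha = 0.1. reject H0.

H = 7.6053, df = 3, p = 0.054915, reject H0.


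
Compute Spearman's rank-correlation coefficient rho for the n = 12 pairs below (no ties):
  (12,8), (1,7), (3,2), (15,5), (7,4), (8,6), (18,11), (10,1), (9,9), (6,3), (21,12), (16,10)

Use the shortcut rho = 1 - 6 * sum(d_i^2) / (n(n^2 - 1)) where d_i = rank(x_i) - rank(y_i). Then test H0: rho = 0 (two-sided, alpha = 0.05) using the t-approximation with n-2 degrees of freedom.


Step 1: Rank x and y separately (midranks; no ties here).
rank(x): 12->8, 1->1, 3->2, 15->9, 7->4, 8->5, 18->11, 10->7, 9->6, 6->3, 21->12, 16->10
rank(y): 8->8, 7->7, 2->2, 5->5, 4->4, 6->6, 11->11, 1->1, 9->9, 3->3, 12->12, 10->10
Step 2: d_i = R_x(i) - R_y(i); compute d_i^2.
  (8-8)^2=0, (1-7)^2=36, (2-2)^2=0, (9-5)^2=16, (4-4)^2=0, (5-6)^2=1, (11-11)^2=0, (7-1)^2=36, (6-9)^2=9, (3-3)^2=0, (12-12)^2=0, (10-10)^2=0
sum(d^2) = 98.
Step 3: rho = 1 - 6*98 / (12*(12^2 - 1)) = 1 - 588/1716 = 0.657343.
Step 4: Under H0, t = rho * sqrt((n-2)/(1-rho^2)) = 2.7584 ~ t(10).
Step 5: Two-sided p-value from the t-distribution with 10 df = 0.020185.
Step 6: alpha = 0.05. reject H0.

rho = 0.6573, p = 0.020185, reject H0 at alpha = 0.05.


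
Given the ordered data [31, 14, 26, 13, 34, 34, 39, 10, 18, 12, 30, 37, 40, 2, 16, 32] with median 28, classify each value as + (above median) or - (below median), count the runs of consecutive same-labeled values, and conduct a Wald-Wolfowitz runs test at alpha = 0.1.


Step 1: Compute median = 28; label A = above, B = below.
Labels in order: ABBBAAABBBAAABBA  (n_A = 8, n_B = 8)
Step 2: Count runs R = 7.
Step 3: Under H0 (random ordering), E[R] = 2*n_A*n_B/(n_A+n_B) + 1 = 2*8*8/16 + 1 = 9.0000.
        Var[R] = 2*n_A*n_B*(2*n_A*n_B - n_A - n_B) / ((n_A+n_B)^2 * (n_A+n_B-1)) = 14336/3840 = 3.7333.
        SD[R] = 1.9322.
Step 4: Continuity-corrected z = (R + 0.5 - E[R]) / SD[R] = (7 + 0.5 - 9.0000) / 1.9322 = -0.7763.
Step 5: Two-sided p-value via normal approximation = 2*(1 - Phi(|z|)) = 0.437558.
Step 6: alpha = 0.1. fail to reject H0.

R = 7, z = -0.7763, p = 0.437558, fail to reject H0.


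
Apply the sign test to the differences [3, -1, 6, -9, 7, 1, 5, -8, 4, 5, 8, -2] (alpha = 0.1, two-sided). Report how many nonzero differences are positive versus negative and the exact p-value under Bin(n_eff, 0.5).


Step 1: Discard zero differences. Original n = 12; n_eff = number of nonzero differences = 12.
Nonzero differences (with sign): +3, -1, +6, -9, +7, +1, +5, -8, +4, +5, +8, -2
Step 2: Count signs: positive = 8, negative = 4.
Step 3: Under H0: P(positive) = 0.5, so the number of positives S ~ Bin(12, 0.5).
Step 4: Two-sided exact p-value = sum of Bin(12,0.5) probabilities at or below the observed probability = 0.387695.
Step 5: alpha = 0.1. fail to reject H0.

n_eff = 12, pos = 8, neg = 4, p = 0.387695, fail to reject H0.


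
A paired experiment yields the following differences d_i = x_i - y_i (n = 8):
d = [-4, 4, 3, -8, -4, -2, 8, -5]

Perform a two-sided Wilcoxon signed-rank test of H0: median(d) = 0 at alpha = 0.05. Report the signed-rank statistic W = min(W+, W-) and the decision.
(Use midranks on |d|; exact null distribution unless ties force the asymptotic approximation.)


Step 1: Drop any zero differences (none here) and take |d_i|.
|d| = [4, 4, 3, 8, 4, 2, 8, 5]
Step 2: Midrank |d_i| (ties get averaged ranks).
ranks: |4|->4, |4|->4, |3|->2, |8|->7.5, |4|->4, |2|->1, |8|->7.5, |5|->6
Step 3: Attach original signs; sum ranks with positive sign and with negative sign.
W+ = 4 + 2 + 7.5 = 13.5
W- = 4 + 7.5 + 4 + 1 + 6 = 22.5
(Check: W+ + W- = 36 should equal n(n+1)/2 = 36.)
Step 4: Test statistic W = min(W+, W-) = 13.5.
Step 5: Ties in |d|, so use the tie-corrected normal approximation.
        E[W] = n(n+1)/4 = 8*9/4 = 18.
        Tie groups: |d|=4 (t=3), |d|=8 (t=2); sum(t^3 - t) = 30.
        Var[W] = n(n+1)(2n+1)/24 - sum(t^3-t)/48 = 1224/24 - 30/48 = 50.375.
        z = (W - E[W]) / sqrt(Var[W]) = (13.5 - 18) / 7.0975 = -0.6340.
        Two-sided p = 2*Phi(z) = 0.526066.
Step 6: alpha = 0.05. fail to reject H0.

W+ = 13.5, W- = 22.5, W = min = 13.5, p = 0.526066, fail to reject H0.


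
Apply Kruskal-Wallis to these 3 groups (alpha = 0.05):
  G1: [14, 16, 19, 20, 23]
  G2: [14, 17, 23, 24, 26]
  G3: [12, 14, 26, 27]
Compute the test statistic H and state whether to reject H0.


Step 1: Combine all N = 14 observations and assign midranks.
sorted (value, group, rank): (12,G3,1), (14,G1,3), (14,G2,3), (14,G3,3), (16,G1,5), (17,G2,6), (19,G1,7), (20,G1,8), (23,G1,9.5), (23,G2,9.5), (24,G2,11), (26,G2,12.5), (26,G3,12.5), (27,G3,14)
Step 2: Sum ranks within each group.
R_1 = 32.5 (n_1 = 5)
R_2 = 42 (n_2 = 5)
R_3 = 30.5 (n_3 = 4)
Step 3: H = 12/(N(N+1)) * sum(R_i^2/n_i) - 3(N+1)
     = 12/(14*15) * (32.5^2/5 + 42^2/5 + 30.5^2/4) - 3*15
     = 0.057143 * 796.612 - 45
     = 0.520714.
Step 4: Ties present; correction factor C = 1 - 36/(14^3 - 14) = 0.986813. Corrected H = 0.520714 / 0.986813 = 0.527673.
Step 5: Under H0, H ~ chi^2(2); p-value = 0.768099.
Step 6: alpha = 0.05. fail to reject H0.

H = 0.5277, df = 2, p = 0.768099, fail to reject H0.


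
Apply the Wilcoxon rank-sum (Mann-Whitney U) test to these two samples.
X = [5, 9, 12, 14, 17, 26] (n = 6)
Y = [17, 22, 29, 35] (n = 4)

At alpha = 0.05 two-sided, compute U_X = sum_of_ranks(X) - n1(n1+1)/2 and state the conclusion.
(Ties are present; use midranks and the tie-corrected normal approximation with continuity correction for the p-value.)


Step 1: Combine and sort all 10 observations; assign midranks.
sorted (value, group): (5,X), (9,X), (12,X), (14,X), (17,X), (17,Y), (22,Y), (26,X), (29,Y), (35,Y)
ranks: 5->1, 9->2, 12->3, 14->4, 17->5.5, 17->5.5, 22->7, 26->8, 29->9, 35->10
Step 2: Rank sum for X: R1 = 1 + 2 + 3 + 4 + 5.5 + 8 = 23.5.
Step 3: U_X = R1 - n1(n1+1)/2 = 23.5 - 6*7/2 = 23.5 - 21 = 2.5.
       U_Y = n1*n2 - U_X = 24 - 2.5 = 21.5.
Step 4: Ties are present, so use the tie-corrected normal approximation (with continuity correction) for the p-value.
Step 5: p-value = 0.054273; compare to alpha = 0.05. fail to reject H0.

U_X = 2.5, p = 0.054273, fail to reject H0 at alpha = 0.05.


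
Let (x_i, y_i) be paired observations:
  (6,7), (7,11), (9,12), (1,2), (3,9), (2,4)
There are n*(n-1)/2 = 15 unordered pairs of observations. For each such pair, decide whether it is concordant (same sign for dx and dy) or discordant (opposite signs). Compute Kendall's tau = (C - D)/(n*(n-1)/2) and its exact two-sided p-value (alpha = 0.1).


Step 1: Enumerate the 15 unordered pairs (i,j) with i<j and classify each by sign(x_j-x_i) * sign(y_j-y_i).
  (1,2):dx=+1,dy=+4->C; (1,3):dx=+3,dy=+5->C; (1,4):dx=-5,dy=-5->C; (1,5):dx=-3,dy=+2->D
  (1,6):dx=-4,dy=-3->C; (2,3):dx=+2,dy=+1->C; (2,4):dx=-6,dy=-9->C; (2,5):dx=-4,dy=-2->C
  (2,6):dx=-5,dy=-7->C; (3,4):dx=-8,dy=-10->C; (3,5):dx=-6,dy=-3->C; (3,6):dx=-7,dy=-8->C
  (4,5):dx=+2,dy=+7->C; (4,6):dx=+1,dy=+2->C; (5,6):dx=-1,dy=-5->C
Step 2: C = 14, D = 1, total pairs = 15.
Step 3: tau = (C - D)/(n(n-1)/2) = (14 - 1)/15 = 0.866667.
Step 4: Exact two-sided p-value (enumerate n! = 720 permutations of y under H0): p = 0.016667.
Step 5: alpha = 0.1. reject H0.

tau_b = 0.8667 (C=14, D=1), p = 0.016667, reject H0.


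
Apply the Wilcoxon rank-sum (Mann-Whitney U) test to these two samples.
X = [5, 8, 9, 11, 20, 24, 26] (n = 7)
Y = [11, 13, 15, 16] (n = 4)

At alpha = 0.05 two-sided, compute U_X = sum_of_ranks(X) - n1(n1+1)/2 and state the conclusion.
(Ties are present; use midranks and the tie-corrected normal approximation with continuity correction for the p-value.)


Step 1: Combine and sort all 11 observations; assign midranks.
sorted (value, group): (5,X), (8,X), (9,X), (11,X), (11,Y), (13,Y), (15,Y), (16,Y), (20,X), (24,X), (26,X)
ranks: 5->1, 8->2, 9->3, 11->4.5, 11->4.5, 13->6, 15->7, 16->8, 20->9, 24->10, 26->11
Step 2: Rank sum for X: R1 = 1 + 2 + 3 + 4.5 + 9 + 10 + 11 = 40.5.
Step 3: U_X = R1 - n1(n1+1)/2 = 40.5 - 7*8/2 = 40.5 - 28 = 12.5.
       U_Y = n1*n2 - U_X = 28 - 12.5 = 15.5.
Step 4: Ties are present, so use the tie-corrected normal approximation (with continuity correction) for the p-value.
Step 5: p-value = 0.849769; compare to alpha = 0.05. fail to reject H0.

U_X = 12.5, p = 0.849769, fail to reject H0 at alpha = 0.05.


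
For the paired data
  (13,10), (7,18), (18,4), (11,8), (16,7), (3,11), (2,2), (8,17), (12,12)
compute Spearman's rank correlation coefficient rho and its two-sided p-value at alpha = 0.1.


Step 1: Rank x and y separately (midranks; no ties here).
rank(x): 13->7, 7->3, 18->9, 11->5, 16->8, 3->2, 2->1, 8->4, 12->6
rank(y): 10->5, 18->9, 4->2, 8->4, 7->3, 11->6, 2->1, 17->8, 12->7
Step 2: d_i = R_x(i) - R_y(i); compute d_i^2.
  (7-5)^2=4, (3-9)^2=36, (9-2)^2=49, (5-4)^2=1, (8-3)^2=25, (2-6)^2=16, (1-1)^2=0, (4-8)^2=16, (6-7)^2=1
sum(d^2) = 148.
Step 3: rho = 1 - 6*148 / (9*(9^2 - 1)) = 1 - 888/720 = -0.233333.
Step 4: Under H0, t = rho * sqrt((n-2)/(1-rho^2)) = -0.6349 ~ t(7).
Step 5: Two-sided p-value from the t-distribution with 7 df = 0.545699.
Step 6: alpha = 0.1. fail to reject H0.

rho = -0.2333, p = 0.545699, fail to reject H0 at alpha = 0.1.


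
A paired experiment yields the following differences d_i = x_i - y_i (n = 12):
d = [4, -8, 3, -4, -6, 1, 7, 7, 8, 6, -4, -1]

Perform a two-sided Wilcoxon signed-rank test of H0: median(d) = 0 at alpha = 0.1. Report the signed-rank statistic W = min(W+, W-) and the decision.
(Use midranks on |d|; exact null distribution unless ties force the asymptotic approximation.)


Step 1: Drop any zero differences (none here) and take |d_i|.
|d| = [4, 8, 3, 4, 6, 1, 7, 7, 8, 6, 4, 1]
Step 2: Midrank |d_i| (ties get averaged ranks).
ranks: |4|->5, |8|->11.5, |3|->3, |4|->5, |6|->7.5, |1|->1.5, |7|->9.5, |7|->9.5, |8|->11.5, |6|->7.5, |4|->5, |1|->1.5
Step 3: Attach original signs; sum ranks with positive sign and with negative sign.
W+ = 5 + 3 + 1.5 + 9.5 + 9.5 + 11.5 + 7.5 = 47.5
W- = 11.5 + 5 + 7.5 + 5 + 1.5 = 30.5
(Check: W+ + W- = 78 should equal n(n+1)/2 = 78.)
Step 4: Test statistic W = min(W+, W-) = 30.5.
Step 5: Ties in |d|, so use the tie-corrected normal approximation.
        E[W] = n(n+1)/4 = 12*13/4 = 39.
        Tie groups: |d|=1 (t=2), |d|=4 (t=3), |d|=6 (t=2), |d|=7 (t=2), |d|=8 (t=2); sum(t^3 - t) = 48.
        Var[W] = n(n+1)(2n+1)/24 - sum(t^3-t)/48 = 3900/24 - 48/48 = 161.5.
        z = (W - E[W]) / sqrt(Var[W]) = (30.5 - 39) / 12.7083 = -0.6689.
        Two-sided p = 2*Phi(z) = 0.503587.
Step 6: alpha = 0.1. fail to reject H0.

W+ = 47.5, W- = 30.5, W = min = 30.5, p = 0.503587, fail to reject H0.


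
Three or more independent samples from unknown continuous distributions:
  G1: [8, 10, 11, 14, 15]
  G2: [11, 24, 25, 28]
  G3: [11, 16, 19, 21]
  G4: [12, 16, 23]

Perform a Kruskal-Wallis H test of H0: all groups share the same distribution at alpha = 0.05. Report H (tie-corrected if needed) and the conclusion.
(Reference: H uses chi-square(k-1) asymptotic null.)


Step 1: Combine all N = 16 observations and assign midranks.
sorted (value, group, rank): (8,G1,1), (10,G1,2), (11,G1,4), (11,G2,4), (11,G3,4), (12,G4,6), (14,G1,7), (15,G1,8), (16,G3,9.5), (16,G4,9.5), (19,G3,11), (21,G3,12), (23,G4,13), (24,G2,14), (25,G2,15), (28,G2,16)
Step 2: Sum ranks within each group.
R_1 = 22 (n_1 = 5)
R_2 = 49 (n_2 = 4)
R_3 = 36.5 (n_3 = 4)
R_4 = 28.5 (n_4 = 3)
Step 3: H = 12/(N(N+1)) * sum(R_i^2/n_i) - 3(N+1)
     = 12/(16*17) * (22^2/5 + 49^2/4 + 36.5^2/4 + 28.5^2/3) - 3*17
     = 0.044118 * 1300.86 - 51
     = 6.390993.
Step 4: Ties present; correction factor C = 1 - 30/(16^3 - 16) = 0.992647. Corrected H = 6.390993 / 0.992647 = 6.438333.
Step 5: Under H0, H ~ chi^2(3); p-value = 0.092126.
Step 6: alpha = 0.05. fail to reject H0.

H = 6.4383, df = 3, p = 0.092126, fail to reject H0.


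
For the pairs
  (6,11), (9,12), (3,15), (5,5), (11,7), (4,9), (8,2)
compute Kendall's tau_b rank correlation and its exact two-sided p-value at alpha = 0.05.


Step 1: Enumerate the 21 unordered pairs (i,j) with i<j and classify each by sign(x_j-x_i) * sign(y_j-y_i).
  (1,2):dx=+3,dy=+1->C; (1,3):dx=-3,dy=+4->D; (1,4):dx=-1,dy=-6->C; (1,5):dx=+5,dy=-4->D
  (1,6):dx=-2,dy=-2->C; (1,7):dx=+2,dy=-9->D; (2,3):dx=-6,dy=+3->D; (2,4):dx=-4,dy=-7->C
  (2,5):dx=+2,dy=-5->D; (2,6):dx=-5,dy=-3->C; (2,7):dx=-1,dy=-10->C; (3,4):dx=+2,dy=-10->D
  (3,5):dx=+8,dy=-8->D; (3,6):dx=+1,dy=-6->D; (3,7):dx=+5,dy=-13->D; (4,5):dx=+6,dy=+2->C
  (4,6):dx=-1,dy=+4->D; (4,7):dx=+3,dy=-3->D; (5,6):dx=-7,dy=+2->D; (5,7):dx=-3,dy=-5->C
  (6,7):dx=+4,dy=-7->D
Step 2: C = 8, D = 13, total pairs = 21.
Step 3: tau = (C - D)/(n(n-1)/2) = (8 - 13)/21 = -0.238095.
Step 4: Exact two-sided p-value (enumerate n! = 5040 permutations of y under H0): p = 0.561905.
Step 5: alpha = 0.05. fail to reject H0.

tau_b = -0.2381 (C=8, D=13), p = 0.561905, fail to reject H0.


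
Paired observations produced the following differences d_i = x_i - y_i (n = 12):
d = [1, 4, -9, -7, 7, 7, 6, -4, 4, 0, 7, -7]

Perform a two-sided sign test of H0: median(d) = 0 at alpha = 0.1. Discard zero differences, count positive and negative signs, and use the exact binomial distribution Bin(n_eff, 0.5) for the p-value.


Step 1: Discard zero differences. Original n = 12; n_eff = number of nonzero differences = 11.
Nonzero differences (with sign): +1, +4, -9, -7, +7, +7, +6, -4, +4, +7, -7
Step 2: Count signs: positive = 7, negative = 4.
Step 3: Under H0: P(positive) = 0.5, so the number of positives S ~ Bin(11, 0.5).
Step 4: Two-sided exact p-value = sum of Bin(11,0.5) probabilities at or below the observed probability = 0.548828.
Step 5: alpha = 0.1. fail to reject H0.

n_eff = 11, pos = 7, neg = 4, p = 0.548828, fail to reject H0.


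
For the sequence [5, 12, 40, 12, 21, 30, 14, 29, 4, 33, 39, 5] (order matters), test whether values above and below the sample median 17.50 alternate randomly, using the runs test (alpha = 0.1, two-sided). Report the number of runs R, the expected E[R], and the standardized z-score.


Step 1: Compute median = 17.50; label A = above, B = below.
Labels in order: BBABAABABAAB  (n_A = 6, n_B = 6)
Step 2: Count runs R = 9.
Step 3: Under H0 (random ordering), E[R] = 2*n_A*n_B/(n_A+n_B) + 1 = 2*6*6/12 + 1 = 7.0000.
        Var[R] = 2*n_A*n_B*(2*n_A*n_B - n_A - n_B) / ((n_A+n_B)^2 * (n_A+n_B-1)) = 4320/1584 = 2.7273.
        SD[R] = 1.6514.
Step 4: Continuity-corrected z = (R - 0.5 - E[R]) / SD[R] = (9 - 0.5 - 7.0000) / 1.6514 = 0.9083.
Step 5: Two-sided p-value via normal approximation = 2*(1 - Phi(|z|)) = 0.363722.
Step 6: alpha = 0.1. fail to reject H0.

R = 9, z = 0.9083, p = 0.363722, fail to reject H0.


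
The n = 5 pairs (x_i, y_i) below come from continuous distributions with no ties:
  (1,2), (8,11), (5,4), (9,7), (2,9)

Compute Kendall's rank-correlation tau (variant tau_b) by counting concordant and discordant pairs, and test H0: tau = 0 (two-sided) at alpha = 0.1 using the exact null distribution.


Step 1: Enumerate the 10 unordered pairs (i,j) with i<j and classify each by sign(x_j-x_i) * sign(y_j-y_i).
  (1,2):dx=+7,dy=+9->C; (1,3):dx=+4,dy=+2->C; (1,4):dx=+8,dy=+5->C; (1,5):dx=+1,dy=+7->C
  (2,3):dx=-3,dy=-7->C; (2,4):dx=+1,dy=-4->D; (2,5):dx=-6,dy=-2->C; (3,4):dx=+4,dy=+3->C
  (3,5):dx=-3,dy=+5->D; (4,5):dx=-7,dy=+2->D
Step 2: C = 7, D = 3, total pairs = 10.
Step 3: tau = (C - D)/(n(n-1)/2) = (7 - 3)/10 = 0.400000.
Step 4: Exact two-sided p-value (enumerate n! = 120 permutations of y under H0): p = 0.483333.
Step 5: alpha = 0.1. fail to reject H0.

tau_b = 0.4000 (C=7, D=3), p = 0.483333, fail to reject H0.


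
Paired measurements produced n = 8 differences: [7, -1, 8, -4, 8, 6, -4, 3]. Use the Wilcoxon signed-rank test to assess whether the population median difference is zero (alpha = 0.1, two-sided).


Step 1: Drop any zero differences (none here) and take |d_i|.
|d| = [7, 1, 8, 4, 8, 6, 4, 3]
Step 2: Midrank |d_i| (ties get averaged ranks).
ranks: |7|->6, |1|->1, |8|->7.5, |4|->3.5, |8|->7.5, |6|->5, |4|->3.5, |3|->2
Step 3: Attach original signs; sum ranks with positive sign and with negative sign.
W+ = 6 + 7.5 + 7.5 + 5 + 2 = 28
W- = 1 + 3.5 + 3.5 = 8
(Check: W+ + W- = 36 should equal n(n+1)/2 = 36.)
Step 4: Test statistic W = min(W+, W-) = 8.
Step 5: Ties in |d|, so use the tie-corrected normal approximation.
        E[W] = n(n+1)/4 = 8*9/4 = 18.
        Tie groups: |d|=4 (t=2), |d|=8 (t=2); sum(t^3 - t) = 12.
        Var[W] = n(n+1)(2n+1)/24 - sum(t^3-t)/48 = 1224/24 - 12/48 = 50.75.
        z = (W - E[W]) / sqrt(Var[W]) = (8 - 18) / 7.1239 = -1.4037.
        Two-sided p = 2*Phi(z) = 0.160401.
Step 6: alpha = 0.1. fail to reject H0.

W+ = 28, W- = 8, W = min = 8, p = 0.160401, fail to reject H0.


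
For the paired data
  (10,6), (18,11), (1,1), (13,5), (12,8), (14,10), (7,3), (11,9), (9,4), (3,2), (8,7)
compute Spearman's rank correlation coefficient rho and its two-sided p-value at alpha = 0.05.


Step 1: Rank x and y separately (midranks; no ties here).
rank(x): 10->6, 18->11, 1->1, 13->9, 12->8, 14->10, 7->3, 11->7, 9->5, 3->2, 8->4
rank(y): 6->6, 11->11, 1->1, 5->5, 8->8, 10->10, 3->3, 9->9, 4->4, 2->2, 7->7
Step 2: d_i = R_x(i) - R_y(i); compute d_i^2.
  (6-6)^2=0, (11-11)^2=0, (1-1)^2=0, (9-5)^2=16, (8-8)^2=0, (10-10)^2=0, (3-3)^2=0, (7-9)^2=4, (5-4)^2=1, (2-2)^2=0, (4-7)^2=9
sum(d^2) = 30.
Step 3: rho = 1 - 6*30 / (11*(11^2 - 1)) = 1 - 180/1320 = 0.863636.
Step 4: Under H0, t = rho * sqrt((n-2)/(1-rho^2)) = 5.1395 ~ t(9).
Step 5: Two-sided p-value from the t-distribution with 9 df = 0.000612.
Step 6: alpha = 0.05. reject H0.

rho = 0.8636, p = 0.000612, reject H0 at alpha = 0.05.


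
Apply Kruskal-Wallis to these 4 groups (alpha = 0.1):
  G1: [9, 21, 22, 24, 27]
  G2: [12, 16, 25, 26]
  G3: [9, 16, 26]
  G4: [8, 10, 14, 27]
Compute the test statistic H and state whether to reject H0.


Step 1: Combine all N = 16 observations and assign midranks.
sorted (value, group, rank): (8,G4,1), (9,G1,2.5), (9,G3,2.5), (10,G4,4), (12,G2,5), (14,G4,6), (16,G2,7.5), (16,G3,7.5), (21,G1,9), (22,G1,10), (24,G1,11), (25,G2,12), (26,G2,13.5), (26,G3,13.5), (27,G1,15.5), (27,G4,15.5)
Step 2: Sum ranks within each group.
R_1 = 48 (n_1 = 5)
R_2 = 38 (n_2 = 4)
R_3 = 23.5 (n_3 = 3)
R_4 = 26.5 (n_4 = 4)
Step 3: H = 12/(N(N+1)) * sum(R_i^2/n_i) - 3(N+1)
     = 12/(16*17) * (48^2/5 + 38^2/4 + 23.5^2/3 + 26.5^2/4) - 3*17
     = 0.044118 * 1181.45 - 51
     = 1.122610.
Step 4: Ties present; correction factor C = 1 - 24/(16^3 - 16) = 0.994118. Corrected H = 1.122610 / 0.994118 = 1.129253.
Step 5: Under H0, H ~ chi^2(3); p-value = 0.770017.
Step 6: alpha = 0.1. fail to reject H0.

H = 1.1293, df = 3, p = 0.770017, fail to reject H0.


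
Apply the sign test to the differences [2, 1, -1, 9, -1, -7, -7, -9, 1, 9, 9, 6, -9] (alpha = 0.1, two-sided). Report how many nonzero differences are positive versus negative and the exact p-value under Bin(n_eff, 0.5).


Step 1: Discard zero differences. Original n = 13; n_eff = number of nonzero differences = 13.
Nonzero differences (with sign): +2, +1, -1, +9, -1, -7, -7, -9, +1, +9, +9, +6, -9
Step 2: Count signs: positive = 7, negative = 6.
Step 3: Under H0: P(positive) = 0.5, so the number of positives S ~ Bin(13, 0.5).
Step 4: Two-sided exact p-value = sum of Bin(13,0.5) probabilities at or below the observed probability = 1.000000.
Step 5: alpha = 0.1. fail to reject H0.

n_eff = 13, pos = 7, neg = 6, p = 1.000000, fail to reject H0.


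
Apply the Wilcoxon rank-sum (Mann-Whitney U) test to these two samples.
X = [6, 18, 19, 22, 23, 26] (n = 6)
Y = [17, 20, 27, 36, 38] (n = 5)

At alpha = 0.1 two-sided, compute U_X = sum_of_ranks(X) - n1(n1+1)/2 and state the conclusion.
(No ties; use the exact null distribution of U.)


Step 1: Combine and sort all 11 observations; assign midranks.
sorted (value, group): (6,X), (17,Y), (18,X), (19,X), (20,Y), (22,X), (23,X), (26,X), (27,Y), (36,Y), (38,Y)
ranks: 6->1, 17->2, 18->3, 19->4, 20->5, 22->6, 23->7, 26->8, 27->9, 36->10, 38->11
Step 2: Rank sum for X: R1 = 1 + 3 + 4 + 6 + 7 + 8 = 29.
Step 3: U_X = R1 - n1(n1+1)/2 = 29 - 6*7/2 = 29 - 21 = 8.
       U_Y = n1*n2 - U_X = 30 - 8 = 22.
Step 4: No ties, so the exact null distribution of U (based on enumerating the C(11,6) = 462 equally likely rank assignments) gives the two-sided p-value.
Step 5: p-value = 0.246753; compare to alpha = 0.1. fail to reject H0.

U_X = 8, p = 0.246753, fail to reject H0 at alpha = 0.1.


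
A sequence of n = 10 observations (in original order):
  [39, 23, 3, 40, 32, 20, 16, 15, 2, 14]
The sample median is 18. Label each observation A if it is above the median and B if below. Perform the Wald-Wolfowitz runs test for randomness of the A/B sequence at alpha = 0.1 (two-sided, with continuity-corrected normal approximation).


Step 1: Compute median = 18; label A = above, B = below.
Labels in order: AABAAABBBB  (n_A = 5, n_B = 5)
Step 2: Count runs R = 4.
Step 3: Under H0 (random ordering), E[R] = 2*n_A*n_B/(n_A+n_B) + 1 = 2*5*5/10 + 1 = 6.0000.
        Var[R] = 2*n_A*n_B*(2*n_A*n_B - n_A - n_B) / ((n_A+n_B)^2 * (n_A+n_B-1)) = 2000/900 = 2.2222.
        SD[R] = 1.4907.
Step 4: Continuity-corrected z = (R + 0.5 - E[R]) / SD[R] = (4 + 0.5 - 6.0000) / 1.4907 = -1.0062.
Step 5: Two-sided p-value via normal approximation = 2*(1 - Phi(|z|)) = 0.314305.
Step 6: alpha = 0.1. fail to reject H0.

R = 4, z = -1.0062, p = 0.314305, fail to reject H0.


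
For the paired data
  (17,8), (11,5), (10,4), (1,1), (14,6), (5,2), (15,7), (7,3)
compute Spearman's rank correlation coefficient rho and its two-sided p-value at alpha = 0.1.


Step 1: Rank x and y separately (midranks; no ties here).
rank(x): 17->8, 11->5, 10->4, 1->1, 14->6, 5->2, 15->7, 7->3
rank(y): 8->8, 5->5, 4->4, 1->1, 6->6, 2->2, 7->7, 3->3
Step 2: d_i = R_x(i) - R_y(i); compute d_i^2.
  (8-8)^2=0, (5-5)^2=0, (4-4)^2=0, (1-1)^2=0, (6-6)^2=0, (2-2)^2=0, (7-7)^2=0, (3-3)^2=0
sum(d^2) = 0.
Step 3: rho = 1 - 6*0 / (8*(8^2 - 1)) = 1 - 0/504 = 1.000000.
Step 5: Two-sided p-value from the t-distribution with 6 df = 0.000000.
Step 6: alpha = 0.1. reject H0.

rho = 1.0000, p = 0.000000, reject H0 at alpha = 0.1.


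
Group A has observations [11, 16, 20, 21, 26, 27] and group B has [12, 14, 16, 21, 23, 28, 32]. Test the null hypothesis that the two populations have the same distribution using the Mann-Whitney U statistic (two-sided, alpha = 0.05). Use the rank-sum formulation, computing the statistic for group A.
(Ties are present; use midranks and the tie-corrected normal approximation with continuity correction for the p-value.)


Step 1: Combine and sort all 13 observations; assign midranks.
sorted (value, group): (11,X), (12,Y), (14,Y), (16,X), (16,Y), (20,X), (21,X), (21,Y), (23,Y), (26,X), (27,X), (28,Y), (32,Y)
ranks: 11->1, 12->2, 14->3, 16->4.5, 16->4.5, 20->6, 21->7.5, 21->7.5, 23->9, 26->10, 27->11, 28->12, 32->13
Step 2: Rank sum for X: R1 = 1 + 4.5 + 6 + 7.5 + 10 + 11 = 40.
Step 3: U_X = R1 - n1(n1+1)/2 = 40 - 6*7/2 = 40 - 21 = 19.
       U_Y = n1*n2 - U_X = 42 - 19 = 23.
Step 4: Ties are present, so use the tie-corrected normal approximation (with continuity correction) for the p-value.
Step 5: p-value = 0.829863; compare to alpha = 0.05. fail to reject H0.

U_X = 19, p = 0.829863, fail to reject H0 at alpha = 0.05.


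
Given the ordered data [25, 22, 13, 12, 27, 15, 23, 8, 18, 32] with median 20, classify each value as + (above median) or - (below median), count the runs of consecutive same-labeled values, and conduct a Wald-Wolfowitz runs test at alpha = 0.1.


Step 1: Compute median = 20; label A = above, B = below.
Labels in order: AABBABABBA  (n_A = 5, n_B = 5)
Step 2: Count runs R = 7.
Step 3: Under H0 (random ordering), E[R] = 2*n_A*n_B/(n_A+n_B) + 1 = 2*5*5/10 + 1 = 6.0000.
        Var[R] = 2*n_A*n_B*(2*n_A*n_B - n_A - n_B) / ((n_A+n_B)^2 * (n_A+n_B-1)) = 2000/900 = 2.2222.
        SD[R] = 1.4907.
Step 4: Continuity-corrected z = (R - 0.5 - E[R]) / SD[R] = (7 - 0.5 - 6.0000) / 1.4907 = 0.3354.
Step 5: Two-sided p-value via normal approximation = 2*(1 - Phi(|z|)) = 0.737316.
Step 6: alpha = 0.1. fail to reject H0.

R = 7, z = 0.3354, p = 0.737316, fail to reject H0.


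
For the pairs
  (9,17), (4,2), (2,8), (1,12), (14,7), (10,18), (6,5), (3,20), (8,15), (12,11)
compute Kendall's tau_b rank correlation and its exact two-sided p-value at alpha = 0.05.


Step 1: Enumerate the 45 unordered pairs (i,j) with i<j and classify each by sign(x_j-x_i) * sign(y_j-y_i).
  (1,2):dx=-5,dy=-15->C; (1,3):dx=-7,dy=-9->C; (1,4):dx=-8,dy=-5->C; (1,5):dx=+5,dy=-10->D
  (1,6):dx=+1,dy=+1->C; (1,7):dx=-3,dy=-12->C; (1,8):dx=-6,dy=+3->D; (1,9):dx=-1,dy=-2->C
  (1,10):dx=+3,dy=-6->D; (2,3):dx=-2,dy=+6->D; (2,4):dx=-3,dy=+10->D; (2,5):dx=+10,dy=+5->C
  (2,6):dx=+6,dy=+16->C; (2,7):dx=+2,dy=+3->C; (2,8):dx=-1,dy=+18->D; (2,9):dx=+4,dy=+13->C
  (2,10):dx=+8,dy=+9->C; (3,4):dx=-1,dy=+4->D; (3,5):dx=+12,dy=-1->D; (3,6):dx=+8,dy=+10->C
  (3,7):dx=+4,dy=-3->D; (3,8):dx=+1,dy=+12->C; (3,9):dx=+6,dy=+7->C; (3,10):dx=+10,dy=+3->C
  (4,5):dx=+13,dy=-5->D; (4,6):dx=+9,dy=+6->C; (4,7):dx=+5,dy=-7->D; (4,8):dx=+2,dy=+8->C
  (4,9):dx=+7,dy=+3->C; (4,10):dx=+11,dy=-1->D; (5,6):dx=-4,dy=+11->D; (5,7):dx=-8,dy=-2->C
  (5,8):dx=-11,dy=+13->D; (5,9):dx=-6,dy=+8->D; (5,10):dx=-2,dy=+4->D; (6,7):dx=-4,dy=-13->C
  (6,8):dx=-7,dy=+2->D; (6,9):dx=-2,dy=-3->C; (6,10):dx=+2,dy=-7->D; (7,8):dx=-3,dy=+15->D
  (7,9):dx=+2,dy=+10->C; (7,10):dx=+6,dy=+6->C; (8,9):dx=+5,dy=-5->D; (8,10):dx=+9,dy=-9->D
  (9,10):dx=+4,dy=-4->D
Step 2: C = 23, D = 22, total pairs = 45.
Step 3: tau = (C - D)/(n(n-1)/2) = (23 - 22)/45 = 0.022222.
Step 4: Exact two-sided p-value (enumerate n! = 3628800 permutations of y under H0): p = 1.000000.
Step 5: alpha = 0.05. fail to reject H0.

tau_b = 0.0222 (C=23, D=22), p = 1.000000, fail to reject H0.


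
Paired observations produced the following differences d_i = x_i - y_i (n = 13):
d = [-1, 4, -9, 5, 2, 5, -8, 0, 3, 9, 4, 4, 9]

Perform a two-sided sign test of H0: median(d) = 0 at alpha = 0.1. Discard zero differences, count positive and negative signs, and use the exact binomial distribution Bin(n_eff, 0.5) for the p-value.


Step 1: Discard zero differences. Original n = 13; n_eff = number of nonzero differences = 12.
Nonzero differences (with sign): -1, +4, -9, +5, +2, +5, -8, +3, +9, +4, +4, +9
Step 2: Count signs: positive = 9, negative = 3.
Step 3: Under H0: P(positive) = 0.5, so the number of positives S ~ Bin(12, 0.5).
Step 4: Two-sided exact p-value = sum of Bin(12,0.5) probabilities at or below the observed probability = 0.145996.
Step 5: alpha = 0.1. fail to reject H0.

n_eff = 12, pos = 9, neg = 3, p = 0.145996, fail to reject H0.


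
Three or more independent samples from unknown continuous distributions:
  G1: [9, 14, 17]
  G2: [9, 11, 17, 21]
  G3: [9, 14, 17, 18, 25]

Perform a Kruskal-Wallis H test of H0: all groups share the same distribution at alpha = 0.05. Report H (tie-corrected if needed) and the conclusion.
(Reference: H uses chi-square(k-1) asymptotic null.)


Step 1: Combine all N = 12 observations and assign midranks.
sorted (value, group, rank): (9,G1,2), (9,G2,2), (9,G3,2), (11,G2,4), (14,G1,5.5), (14,G3,5.5), (17,G1,8), (17,G2,8), (17,G3,8), (18,G3,10), (21,G2,11), (25,G3,12)
Step 2: Sum ranks within each group.
R_1 = 15.5 (n_1 = 3)
R_2 = 25 (n_2 = 4)
R_3 = 37.5 (n_3 = 5)
Step 3: H = 12/(N(N+1)) * sum(R_i^2/n_i) - 3(N+1)
     = 12/(12*13) * (15.5^2/3 + 25^2/4 + 37.5^2/5) - 3*13
     = 0.076923 * 517.583 - 39
     = 0.814103.
Step 4: Ties present; correction factor C = 1 - 54/(12^3 - 12) = 0.968531. Corrected H = 0.814103 / 0.968531 = 0.840554.
Step 5: Under H0, H ~ chi^2(2); p-value = 0.656865.
Step 6: alpha = 0.05. fail to reject H0.

H = 0.8406, df = 2, p = 0.656865, fail to reject H0.


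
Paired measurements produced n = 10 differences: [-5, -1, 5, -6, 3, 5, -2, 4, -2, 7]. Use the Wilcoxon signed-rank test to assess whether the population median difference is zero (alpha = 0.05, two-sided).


Step 1: Drop any zero differences (none here) and take |d_i|.
|d| = [5, 1, 5, 6, 3, 5, 2, 4, 2, 7]
Step 2: Midrank |d_i| (ties get averaged ranks).
ranks: |5|->7, |1|->1, |5|->7, |6|->9, |3|->4, |5|->7, |2|->2.5, |4|->5, |2|->2.5, |7|->10
Step 3: Attach original signs; sum ranks with positive sign and with negative sign.
W+ = 7 + 4 + 7 + 5 + 10 = 33
W- = 7 + 1 + 9 + 2.5 + 2.5 = 22
(Check: W+ + W- = 55 should equal n(n+1)/2 = 55.)
Step 4: Test statistic W = min(W+, W-) = 22.
Step 5: Ties in |d|, so use the tie-corrected normal approximation.
        E[W] = n(n+1)/4 = 10*11/4 = 27.5.
        Tie groups: |d|=2 (t=2), |d|=5 (t=3); sum(t^3 - t) = 30.
        Var[W] = n(n+1)(2n+1)/24 - sum(t^3-t)/48 = 2310/24 - 30/48 = 95.625.
        z = (W - E[W]) / sqrt(Var[W]) = (22 - 27.5) / 9.7788 = -0.5624.
        Two-sided p = 2*Phi(z) = 0.573816.
Step 6: alpha = 0.05. fail to reject H0.

W+ = 33, W- = 22, W = min = 22, p = 0.573816, fail to reject H0.


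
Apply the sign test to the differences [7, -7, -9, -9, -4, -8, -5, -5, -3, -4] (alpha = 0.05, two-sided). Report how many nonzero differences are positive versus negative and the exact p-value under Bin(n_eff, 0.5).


Step 1: Discard zero differences. Original n = 10; n_eff = number of nonzero differences = 10.
Nonzero differences (with sign): +7, -7, -9, -9, -4, -8, -5, -5, -3, -4
Step 2: Count signs: positive = 1, negative = 9.
Step 3: Under H0: P(positive) = 0.5, so the number of positives S ~ Bin(10, 0.5).
Step 4: Two-sided exact p-value = sum of Bin(10,0.5) probabilities at or below the observed probability = 0.021484.
Step 5: alpha = 0.05. reject H0.

n_eff = 10, pos = 1, neg = 9, p = 0.021484, reject H0.


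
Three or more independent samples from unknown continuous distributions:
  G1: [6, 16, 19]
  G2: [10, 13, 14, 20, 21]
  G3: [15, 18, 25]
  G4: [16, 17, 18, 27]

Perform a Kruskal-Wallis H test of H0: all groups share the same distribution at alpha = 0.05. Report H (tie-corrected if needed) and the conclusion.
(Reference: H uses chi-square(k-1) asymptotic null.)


Step 1: Combine all N = 15 observations and assign midranks.
sorted (value, group, rank): (6,G1,1), (10,G2,2), (13,G2,3), (14,G2,4), (15,G3,5), (16,G1,6.5), (16,G4,6.5), (17,G4,8), (18,G3,9.5), (18,G4,9.5), (19,G1,11), (20,G2,12), (21,G2,13), (25,G3,14), (27,G4,15)
Step 2: Sum ranks within each group.
R_1 = 18.5 (n_1 = 3)
R_2 = 34 (n_2 = 5)
R_3 = 28.5 (n_3 = 3)
R_4 = 39 (n_4 = 4)
Step 3: H = 12/(N(N+1)) * sum(R_i^2/n_i) - 3(N+1)
     = 12/(15*16) * (18.5^2/3 + 34^2/5 + 28.5^2/3 + 39^2/4) - 3*16
     = 0.050000 * 996.283 - 48
     = 1.814167.
Step 4: Ties present; correction factor C = 1 - 12/(15^3 - 15) = 0.996429. Corrected H = 1.814167 / 0.996429 = 1.820669.
Step 5: Under H0, H ~ chi^2(3); p-value = 0.610447.
Step 6: alpha = 0.05. fail to reject H0.

H = 1.8207, df = 3, p = 0.610447, fail to reject H0.


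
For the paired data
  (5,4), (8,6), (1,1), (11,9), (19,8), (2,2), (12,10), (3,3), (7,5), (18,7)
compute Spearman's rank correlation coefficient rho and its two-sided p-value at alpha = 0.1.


Step 1: Rank x and y separately (midranks; no ties here).
rank(x): 5->4, 8->6, 1->1, 11->7, 19->10, 2->2, 12->8, 3->3, 7->5, 18->9
rank(y): 4->4, 6->6, 1->1, 9->9, 8->8, 2->2, 10->10, 3->3, 5->5, 7->7
Step 2: d_i = R_x(i) - R_y(i); compute d_i^2.
  (4-4)^2=0, (6-6)^2=0, (1-1)^2=0, (7-9)^2=4, (10-8)^2=4, (2-2)^2=0, (8-10)^2=4, (3-3)^2=0, (5-5)^2=0, (9-7)^2=4
sum(d^2) = 16.
Step 3: rho = 1 - 6*16 / (10*(10^2 - 1)) = 1 - 96/990 = 0.903030.
Step 4: Under H0, t = rho * sqrt((n-2)/(1-rho^2)) = 5.9457 ~ t(8).
Step 5: Two-sided p-value from the t-distribution with 8 df = 0.000344.
Step 6: alpha = 0.1. reject H0.

rho = 0.9030, p = 0.000344, reject H0 at alpha = 0.1.


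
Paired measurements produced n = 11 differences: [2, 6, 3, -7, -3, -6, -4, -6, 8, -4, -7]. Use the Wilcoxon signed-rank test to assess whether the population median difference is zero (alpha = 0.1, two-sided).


Step 1: Drop any zero differences (none here) and take |d_i|.
|d| = [2, 6, 3, 7, 3, 6, 4, 6, 8, 4, 7]
Step 2: Midrank |d_i| (ties get averaged ranks).
ranks: |2|->1, |6|->7, |3|->2.5, |7|->9.5, |3|->2.5, |6|->7, |4|->4.5, |6|->7, |8|->11, |4|->4.5, |7|->9.5
Step 3: Attach original signs; sum ranks with positive sign and with negative sign.
W+ = 1 + 7 + 2.5 + 11 = 21.5
W- = 9.5 + 2.5 + 7 + 4.5 + 7 + 4.5 + 9.5 = 44.5
(Check: W+ + W- = 66 should equal n(n+1)/2 = 66.)
Step 4: Test statistic W = min(W+, W-) = 21.5.
Step 5: Ties in |d|, so use the tie-corrected normal approximation.
        E[W] = n(n+1)/4 = 11*12/4 = 33.
        Tie groups: |d|=3 (t=2), |d|=4 (t=2), |d|=6 (t=3), |d|=7 (t=2); sum(t^3 - t) = 42.
        Var[W] = n(n+1)(2n+1)/24 - sum(t^3-t)/48 = 3036/24 - 42/48 = 125.625.
        z = (W - E[W]) / sqrt(Var[W]) = (21.5 - 33) / 11.2083 = -1.0260.
        Two-sided p = 2*Phi(z) = 0.304878.
Step 6: alpha = 0.1. fail to reject H0.

W+ = 21.5, W- = 44.5, W = min = 21.5, p = 0.304878, fail to reject H0.


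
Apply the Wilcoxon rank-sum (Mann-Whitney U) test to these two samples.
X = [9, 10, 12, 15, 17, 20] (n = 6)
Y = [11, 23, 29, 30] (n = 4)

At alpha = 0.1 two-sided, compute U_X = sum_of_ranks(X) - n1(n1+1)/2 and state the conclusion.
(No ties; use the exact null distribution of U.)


Step 1: Combine and sort all 10 observations; assign midranks.
sorted (value, group): (9,X), (10,X), (11,Y), (12,X), (15,X), (17,X), (20,X), (23,Y), (29,Y), (30,Y)
ranks: 9->1, 10->2, 11->3, 12->4, 15->5, 17->6, 20->7, 23->8, 29->9, 30->10
Step 2: Rank sum for X: R1 = 1 + 2 + 4 + 5 + 6 + 7 = 25.
Step 3: U_X = R1 - n1(n1+1)/2 = 25 - 6*7/2 = 25 - 21 = 4.
       U_Y = n1*n2 - U_X = 24 - 4 = 20.
Step 4: No ties, so the exact null distribution of U (based on enumerating the C(10,6) = 210 equally likely rank assignments) gives the two-sided p-value.
Step 5: p-value = 0.114286; compare to alpha = 0.1. fail to reject H0.

U_X = 4, p = 0.114286, fail to reject H0 at alpha = 0.1.


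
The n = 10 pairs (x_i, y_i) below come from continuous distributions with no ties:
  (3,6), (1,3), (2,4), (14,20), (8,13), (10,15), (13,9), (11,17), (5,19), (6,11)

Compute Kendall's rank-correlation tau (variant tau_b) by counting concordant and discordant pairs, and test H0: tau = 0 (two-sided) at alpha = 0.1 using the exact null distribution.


Step 1: Enumerate the 45 unordered pairs (i,j) with i<j and classify each by sign(x_j-x_i) * sign(y_j-y_i).
  (1,2):dx=-2,dy=-3->C; (1,3):dx=-1,dy=-2->C; (1,4):dx=+11,dy=+14->C; (1,5):dx=+5,dy=+7->C
  (1,6):dx=+7,dy=+9->C; (1,7):dx=+10,dy=+3->C; (1,8):dx=+8,dy=+11->C; (1,9):dx=+2,dy=+13->C
  (1,10):dx=+3,dy=+5->C; (2,3):dx=+1,dy=+1->C; (2,4):dx=+13,dy=+17->C; (2,5):dx=+7,dy=+10->C
  (2,6):dx=+9,dy=+12->C; (2,7):dx=+12,dy=+6->C; (2,8):dx=+10,dy=+14->C; (2,9):dx=+4,dy=+16->C
  (2,10):dx=+5,dy=+8->C; (3,4):dx=+12,dy=+16->C; (3,5):dx=+6,dy=+9->C; (3,6):dx=+8,dy=+11->C
  (3,7):dx=+11,dy=+5->C; (3,8):dx=+9,dy=+13->C; (3,9):dx=+3,dy=+15->C; (3,10):dx=+4,dy=+7->C
  (4,5):dx=-6,dy=-7->C; (4,6):dx=-4,dy=-5->C; (4,7):dx=-1,dy=-11->C; (4,8):dx=-3,dy=-3->C
  (4,9):dx=-9,dy=-1->C; (4,10):dx=-8,dy=-9->C; (5,6):dx=+2,dy=+2->C; (5,7):dx=+5,dy=-4->D
  (5,8):dx=+3,dy=+4->C; (5,9):dx=-3,dy=+6->D; (5,10):dx=-2,dy=-2->C; (6,7):dx=+3,dy=-6->D
  (6,8):dx=+1,dy=+2->C; (6,9):dx=-5,dy=+4->D; (6,10):dx=-4,dy=-4->C; (7,8):dx=-2,dy=+8->D
  (7,9):dx=-8,dy=+10->D; (7,10):dx=-7,dy=+2->D; (8,9):dx=-6,dy=+2->D; (8,10):dx=-5,dy=-6->C
  (9,10):dx=+1,dy=-8->D
Step 2: C = 36, D = 9, total pairs = 45.
Step 3: tau = (C - D)/(n(n-1)/2) = (36 - 9)/45 = 0.600000.
Step 4: Exact two-sided p-value (enumerate n! = 3628800 permutations of y under H0): p = 0.016666.
Step 5: alpha = 0.1. reject H0.

tau_b = 0.6000 (C=36, D=9), p = 0.016666, reject H0.
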